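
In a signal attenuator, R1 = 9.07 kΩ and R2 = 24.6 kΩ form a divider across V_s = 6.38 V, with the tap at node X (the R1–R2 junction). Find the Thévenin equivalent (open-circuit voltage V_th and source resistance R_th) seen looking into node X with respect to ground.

V_th ≈ 4.66 V, R_th ≈ 6.63 kΩ

With X open, the divider is unloaded: V_th = 6.38 × 24.6/33.67 = 4.661 V.
Looking into X with the source shorted: R_th = R1·R2/(R1+R2) = 9.070 × 24.6/33.67 = 6.627 kΩ.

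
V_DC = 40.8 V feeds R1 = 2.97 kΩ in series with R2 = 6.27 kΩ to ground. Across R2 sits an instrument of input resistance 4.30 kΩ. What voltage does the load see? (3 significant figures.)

The load sits in parallel with R2, giving an effective lower resistance R2' = R2·R_L/(R2+R_L) = 2.551 kΩ.
Voltage divider with the loaded lower leg: V_out = 40.8 × 2.551/(2.97 + 2.551) = 40.8 × 0.4620 = 18.85 V.
(Unloaded it would be 27.7 V; the load pulls it down.)

V_out ≈ 18.9 V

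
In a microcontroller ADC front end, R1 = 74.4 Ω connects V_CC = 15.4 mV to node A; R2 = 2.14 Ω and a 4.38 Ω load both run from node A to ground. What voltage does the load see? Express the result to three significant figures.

R2 ‖ R_L = (2.14 × 4.38)/(2.14 + 4.38) = 1.438 Ω.
Now apply the divider: V_out = 15.4 × 0.01896 = 0.2919 mV.

V_out ≈ 0.292 mV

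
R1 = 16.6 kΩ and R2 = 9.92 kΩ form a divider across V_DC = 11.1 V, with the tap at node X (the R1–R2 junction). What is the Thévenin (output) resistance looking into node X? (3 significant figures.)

R_th ≈ 6.21 kΩ

With V_DC suppressed (replaced by a short), R_th = R1 ‖ R2 = (16.60 × 9.92)/(16.60 + 9.92) = 6.209 kΩ.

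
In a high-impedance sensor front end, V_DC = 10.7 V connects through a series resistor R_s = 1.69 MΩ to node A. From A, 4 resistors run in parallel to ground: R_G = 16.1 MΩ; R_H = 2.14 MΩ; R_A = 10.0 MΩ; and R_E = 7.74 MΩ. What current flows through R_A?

Equivalent of the parallel group: R_p = 1.318 MΩ.
Node voltage V_A = V_DC · R_p/(R_s + R_p) = 10.7 × 0.4382 = 4.689 V.
I(R_A) = V_A / R_A = 4.689/10.0 = 0.4689 µA.

I ≈ 0.469 µA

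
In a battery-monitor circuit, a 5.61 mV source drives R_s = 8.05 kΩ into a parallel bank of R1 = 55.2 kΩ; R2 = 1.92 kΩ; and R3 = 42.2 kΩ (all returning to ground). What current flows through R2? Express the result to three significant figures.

Parallel bank: R_p = 1/(1/55.2 + 1/1.92 + 1/42.2) = 1.777 kΩ.
V_A = 5.61 × 1.777/9.827 = 1.015 mV.
I(R2) = V_A / R2 = 1.015/1.92 = 0.5284 µA.
(Equivalently: I_total = 0.5709 µA, then current-divider fraction G_k/ΣG = 0.9257.)

I ≈ 0.528 µA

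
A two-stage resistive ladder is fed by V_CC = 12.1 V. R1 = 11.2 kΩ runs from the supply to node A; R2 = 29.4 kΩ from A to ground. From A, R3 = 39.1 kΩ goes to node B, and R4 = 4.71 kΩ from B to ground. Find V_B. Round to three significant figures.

V_B ≈ 0.795 V

Node A sees R2 in parallel with the series input of stage 2, R3 + R4 = 43.81 kΩ.
Effective lower resistance at A: R2 ‖ 43.81 = 17.59 kΩ.
First divider: V_A = V_CC · 17.59/(11.2 + 17.59) = 7.393 V.
Stage 2 is unloaded, so V_B = V_A · R4/(R3+R4) = 7.393 × 4.71/43.81 = 0.7949 V.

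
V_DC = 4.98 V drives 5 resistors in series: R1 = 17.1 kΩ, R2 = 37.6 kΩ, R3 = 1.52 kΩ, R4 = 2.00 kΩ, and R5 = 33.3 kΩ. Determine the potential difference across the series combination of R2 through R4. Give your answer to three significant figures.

V ≈ 2.24 V

Series total: ΣR = 17.1 + 37.6 + 1.52 + 2.00 + 33.3 = 91.52 kΩ.
R_{R2..R4} = 37.6 + 1.52 + 2.00 = 41.12 kΩ.
By the voltage-divider rule, V = 4.98 × 41.12/91.52 = 2.238 V.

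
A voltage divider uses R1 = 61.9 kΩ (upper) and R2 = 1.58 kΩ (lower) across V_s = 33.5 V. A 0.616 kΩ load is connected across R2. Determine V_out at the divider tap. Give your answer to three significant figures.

First combine the lower leg with the load: R2 ‖ R_L = 0.4432 kΩ.
Then V_out = V_s · R2'/(R1 + R2') = 33.5 × 0.4432/62.34 = 0.2382 V.

V_out ≈ 0.238 V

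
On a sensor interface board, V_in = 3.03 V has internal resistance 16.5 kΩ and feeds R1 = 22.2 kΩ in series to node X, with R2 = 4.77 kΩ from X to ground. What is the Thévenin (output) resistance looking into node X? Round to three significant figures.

R1' = 16.5 + 22.2 = 38.70 kΩ (source resistance + R1).
With V_in suppressed (replaced by a short), R_th = R1' ‖ R2 = (38.70 × 4.77)/(38.70 + 4.77) = 4.247 kΩ.

R_th ≈ 4.25 kΩ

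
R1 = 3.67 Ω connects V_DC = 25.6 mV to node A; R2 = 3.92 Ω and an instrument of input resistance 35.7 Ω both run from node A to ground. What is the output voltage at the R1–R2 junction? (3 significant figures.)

V_out ≈ 12.6 mV

The load sits in parallel with R2, giving an effective lower resistance R2' = R2·R_L/(R2+R_L) = 3.532 Ω.
Voltage divider with the loaded lower leg: V_out = 25.6 × 3.532/(3.67 + 3.532) = 25.6 × 0.4904 = 12.56 mV.
(Unloaded it would be 13.2 mV; the load pulls it down.)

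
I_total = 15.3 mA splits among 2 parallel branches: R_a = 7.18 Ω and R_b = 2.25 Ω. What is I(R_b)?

I ≈ 11.6 mA

For two parallel branches, I_k = I_total · (other R)/(sum of R).
I(R_b) = 15.3 × 7.18/(7.18 + 2.25) = 15.3 × 0.7614 = 11.65 mA.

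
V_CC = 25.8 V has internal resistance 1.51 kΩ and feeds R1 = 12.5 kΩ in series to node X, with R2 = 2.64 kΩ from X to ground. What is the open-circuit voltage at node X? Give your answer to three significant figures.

R1' = 1.51 + 12.5 = 14.01 kΩ (source resistance + R1).
V_th is the unloaded tap voltage: V_CC · R2/(R1'+R2) = 25.8 × 0.1586 = 4.091 V.

V_th ≈ 4.09 V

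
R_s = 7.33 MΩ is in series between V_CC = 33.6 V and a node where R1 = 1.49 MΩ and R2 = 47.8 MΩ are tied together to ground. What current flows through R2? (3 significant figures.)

I ≈ 0.116 µA

Equivalent of the parallel group: R_p = 1.445 MΩ.
V_A = 33.6 × 1.445/8.775 = 5.533 V.
Branch current I = V_A/R2 = 5.533/47.8 = 0.1158 µA.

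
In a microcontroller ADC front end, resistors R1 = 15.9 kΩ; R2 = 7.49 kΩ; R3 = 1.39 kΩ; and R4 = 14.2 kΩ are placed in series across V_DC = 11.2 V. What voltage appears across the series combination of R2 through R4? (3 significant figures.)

ΣR = 15.9 + 7.49 + 1.39 + 14.2 = 38.98 kΩ.
R_{R2..R4} = 7.49 + 1.39 + 14.2 = 23.08 kΩ.
V = V_DC · R/ΣR = 11.2 × 0.5921 = 6.632 V.

V ≈ 6.63 V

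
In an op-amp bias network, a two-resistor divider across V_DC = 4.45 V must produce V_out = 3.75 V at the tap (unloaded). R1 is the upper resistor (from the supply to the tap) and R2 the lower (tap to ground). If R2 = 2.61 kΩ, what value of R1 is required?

R1 ≈ 0.487 kΩ

V_out/V_DC = R2/(R1+R2) = 0.8427.
So R1 = R2 · (V_DC/V_out − 1) = 2.61 × (4.45/3.75 − 1) = 2.61 × 0.1867 = 0.4872 kΩ.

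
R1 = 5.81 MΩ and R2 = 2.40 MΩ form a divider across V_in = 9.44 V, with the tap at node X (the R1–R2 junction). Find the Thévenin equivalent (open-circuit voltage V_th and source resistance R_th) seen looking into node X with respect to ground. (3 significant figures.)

V_th ≈ 2.76 V, R_th ≈ 1.70 MΩ

V_th is the unloaded tap voltage: V_in · R2/(R1+R2) = 9.44 × 0.2923 = 2.760 V.
Looking into X with the source shorted: R_th = R1·R2/(R1+R2) = 5.810 × 2.40/8.210 = 1.698 MΩ.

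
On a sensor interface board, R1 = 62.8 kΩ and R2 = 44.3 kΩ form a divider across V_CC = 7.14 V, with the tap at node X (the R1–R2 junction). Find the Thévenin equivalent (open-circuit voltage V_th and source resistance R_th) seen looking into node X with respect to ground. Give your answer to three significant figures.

V_th ≈ 2.95 V, R_th ≈ 26.0 kΩ

Open-circuit (no load on X): V_th = V_CC · R2/(R1 + R2) = 7.14 × 44.3/(62.80 + 44.3) = 2.953 V.
With V_CC suppressed (replaced by a short), R_th = R1 ‖ R2 = (62.80 × 44.3)/(62.80 + 44.3) = 25.98 kΩ.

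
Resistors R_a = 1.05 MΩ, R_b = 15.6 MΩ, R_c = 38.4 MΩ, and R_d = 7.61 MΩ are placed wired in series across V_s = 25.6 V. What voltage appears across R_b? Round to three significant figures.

V ≈ 6.37 V

Series total: ΣR = 1.05 + 15.6 + 38.4 + 7.61 = 62.66 MΩ.
By the voltage-divider rule, V = 25.6 × 15.60/62.66 = 6.373 V.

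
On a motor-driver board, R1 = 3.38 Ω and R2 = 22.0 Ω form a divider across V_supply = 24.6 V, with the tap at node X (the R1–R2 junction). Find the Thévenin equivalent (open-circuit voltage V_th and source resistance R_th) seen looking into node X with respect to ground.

With X open, the divider is unloaded: V_th = 24.6 × 22.0/25.38 = 21.32 V.
Looking into X with the source shorted: R_th = R1·R2/(R1+R2) = 3.380 × 22.0/25.38 = 2.930 Ω.

V_th ≈ 21.3 V, R_th ≈ 2.93 Ω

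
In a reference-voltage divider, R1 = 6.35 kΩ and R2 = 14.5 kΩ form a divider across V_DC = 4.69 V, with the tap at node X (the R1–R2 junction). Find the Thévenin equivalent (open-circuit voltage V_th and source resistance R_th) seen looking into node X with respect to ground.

V_th is the unloaded tap voltage: V_DC · R2/(R1+R2) = 4.69 × 0.6954 = 3.262 V.
Zeroing V_DC shorts the top of R1 to ground, so R_th = R1 ‖ R2 = 4.416 kΩ.

V_th ≈ 3.26 V, R_th ≈ 4.42 kΩ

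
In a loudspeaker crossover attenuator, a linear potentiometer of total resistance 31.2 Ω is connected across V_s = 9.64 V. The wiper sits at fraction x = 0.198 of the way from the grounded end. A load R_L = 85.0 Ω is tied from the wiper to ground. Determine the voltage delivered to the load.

Split the track: R_lower = x·R_p = 6.178 Ω, R_upper = (1−x)·R_p = 25.02 Ω.
(x·R_p) ‖ R_L = 5.759 Ω.
Then V_out = V_s · 5.759/(25.02 + 5.759) = 1.804 V.
(Unloaded: V_out = x·V_s = 1.91 V.)

V_out ≈ 1.80 V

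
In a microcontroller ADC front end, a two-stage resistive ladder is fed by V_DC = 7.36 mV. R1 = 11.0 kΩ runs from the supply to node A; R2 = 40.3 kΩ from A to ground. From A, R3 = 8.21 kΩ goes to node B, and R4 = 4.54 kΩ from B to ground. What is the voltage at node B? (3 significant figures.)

Looking into the second stage from A: R3 + R4 = 12.75 kΩ appears in parallel with R2.
R2 ‖ (R3+R4) = 9.686 kΩ.
So V_A = 7.36 × 0.4682 = 3.446 mV.
Then the unloaded second divider: V_B = V_A × R4/(R3+R4) = 3.446 × 0.3561 = 1.227 mV.

V_B ≈ 1.23 mV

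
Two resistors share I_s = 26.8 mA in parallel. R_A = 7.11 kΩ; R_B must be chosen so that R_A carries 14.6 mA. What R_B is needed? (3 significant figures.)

R_B ≈ 8.51 kΩ

The fraction through R_A equals R_B/(R_A+R_B).
14.6/26.8 = R_B/(R_A + R_B) → R_B = R_A · (0.5448)/(1 − 0.5448) = 7.11 × 1.197 = 8.509 kΩ.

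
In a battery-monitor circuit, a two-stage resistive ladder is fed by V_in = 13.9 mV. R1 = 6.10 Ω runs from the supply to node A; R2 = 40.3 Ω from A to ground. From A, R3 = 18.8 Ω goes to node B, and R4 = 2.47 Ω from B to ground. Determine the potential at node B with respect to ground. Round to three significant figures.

Node A sees R2 in parallel with the series input of stage 2, R3 + R4 = 21.27 Ω.
R2 ‖ (R3+R4) = 13.92 Ω.
So V_A = 13.9 × 0.6953 = 9.665 mV.
Stage 2 is unloaded, so V_B = V_A · R4/(R3+R4) = 9.665 × 2.47/21.27 = 1.122 mV.

V_B ≈ 1.12 mV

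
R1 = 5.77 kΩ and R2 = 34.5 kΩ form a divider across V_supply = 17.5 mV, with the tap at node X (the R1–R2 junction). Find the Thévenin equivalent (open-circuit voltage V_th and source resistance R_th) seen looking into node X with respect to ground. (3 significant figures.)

With X open, the divider is unloaded: V_th = 17.5 × 34.5/40.27 = 14.99 mV.
Zeroing V_supply shorts the top of R1 to ground, so R_th = R1 ‖ R2 = 4.943 kΩ.

V_th ≈ 15.0 mV, R_th ≈ 4.94 kΩ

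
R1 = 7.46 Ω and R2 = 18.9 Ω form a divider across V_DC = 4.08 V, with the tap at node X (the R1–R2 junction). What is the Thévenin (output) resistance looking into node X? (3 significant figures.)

R_th ≈ 5.35 Ω

Looking into X with the source shorted: R_th = R1·R2/(R1+R2) = 7.460 × 18.9/26.36 = 5.349 Ω.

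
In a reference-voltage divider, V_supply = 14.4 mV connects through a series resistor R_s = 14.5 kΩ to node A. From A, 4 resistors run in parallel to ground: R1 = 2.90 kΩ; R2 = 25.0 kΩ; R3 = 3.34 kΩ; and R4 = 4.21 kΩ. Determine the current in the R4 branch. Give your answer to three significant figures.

Parallel bank: R_p = 1/(1/2.90 + 1/25.0 + 1/3.34 + 1/4.21) = 1.085 kΩ.
V_A by voltage divider: V_A = 14.4 × 1.085/(14.5 + 1.085) = 1.002 mV.
Branch current I = V_A/R4 = 1.002/4.21 = 0.2381 µA.

I ≈ 0.238 µA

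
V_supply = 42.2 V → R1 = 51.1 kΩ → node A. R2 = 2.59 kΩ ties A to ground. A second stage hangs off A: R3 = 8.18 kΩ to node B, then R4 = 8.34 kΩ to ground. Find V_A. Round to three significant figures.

V_A ≈ 1.77 V

Node A sees R2 in parallel with the series input of stage 2, R3 + R4 = 16.52 kΩ.
R2 ‖ (R3+R4) = 2.239 kΩ.
So V_A = 42.2 × 0.04198 = 1.771 V.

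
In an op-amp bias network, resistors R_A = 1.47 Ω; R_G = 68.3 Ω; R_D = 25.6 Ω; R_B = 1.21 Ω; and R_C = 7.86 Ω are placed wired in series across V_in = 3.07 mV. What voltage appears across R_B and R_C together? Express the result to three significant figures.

Total series resistance ΣR = 1.47 + 68.3 + 25.6 + 1.21 + 7.86 = 104.4 Ω.
R_{R_B..R_C} = 1.21 + 7.86 = 9.070 Ω.
V = V_in · R/ΣR = 3.07 × 0.08684 = 0.2666 mV.

V ≈ 0.267 mV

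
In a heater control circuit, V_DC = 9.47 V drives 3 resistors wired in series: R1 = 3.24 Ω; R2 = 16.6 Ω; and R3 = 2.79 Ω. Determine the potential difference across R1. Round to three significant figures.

Series total: ΣR = 3.24 + 16.6 + 2.79 = 22.63 Ω.
By the voltage-divider rule, V = 9.47 × 3.240/22.63 = 1.356 V.

V ≈ 1.36 V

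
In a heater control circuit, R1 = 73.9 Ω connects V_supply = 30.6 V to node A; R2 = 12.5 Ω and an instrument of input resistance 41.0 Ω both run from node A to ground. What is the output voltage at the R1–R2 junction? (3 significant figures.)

First combine the lower leg with the load: R2 ‖ R_L = 9.579 Ω.
Voltage divider with the loaded lower leg: V_out = 30.6 × 9.579/(73.9 + 9.579) = 30.6 × 0.1148 = 3.511 V.
(Unloaded it would be 4.43 V; the load pulls it down.)

V_out ≈ 3.51 V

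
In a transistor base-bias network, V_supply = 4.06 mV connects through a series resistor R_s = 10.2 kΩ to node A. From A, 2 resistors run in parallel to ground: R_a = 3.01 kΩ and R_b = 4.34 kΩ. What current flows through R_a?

I ≈ 0.200 µA

Parallel bank: R_p = 1/(1/3.01 + 1/4.34) = 1.777 kΩ.
V_A = 4.06 × 1.777/11.98 = 0.6025 mV.
Branch current I = V_A/R_a = 0.6025/3.01 = 0.2002 µA.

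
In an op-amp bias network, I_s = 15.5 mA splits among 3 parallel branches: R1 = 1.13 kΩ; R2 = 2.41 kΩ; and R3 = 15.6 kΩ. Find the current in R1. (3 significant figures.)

I ≈ 10.1 mA

Conductances: ΣG = 1/1.13 + 1/2.41 + 1/15.6 = 1.364 (1/kΩ).
Current divider: I(R1) = I_s · G_k/ΣG = 15.5 × (0.8850/1.364) = 15.5 × 0.6488 = 10.06 mA.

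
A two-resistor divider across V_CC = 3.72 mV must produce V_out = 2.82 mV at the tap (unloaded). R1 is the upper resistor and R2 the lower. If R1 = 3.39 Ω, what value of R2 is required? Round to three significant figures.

Required fraction k = V_out/V_CC = 0.7581.
Rearranging, R2 = R1·k/(1−k) = 3.39 × 3.133 = 10.62 Ω.

R2 ≈ 10.6 Ω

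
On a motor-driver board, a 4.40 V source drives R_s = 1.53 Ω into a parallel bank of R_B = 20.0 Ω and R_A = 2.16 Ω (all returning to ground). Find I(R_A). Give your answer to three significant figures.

I ≈ 1.14 A

Combine the parallel branches: R_p = (1/20.0 + 1/2.16)⁻¹ = 1.949 Ω.
Node voltage V_A = V_s · R_p/(R_s + R_p) = 4.40 × 0.5603 = 2.465 V.
I(R_A) = V_A / R_A = 2.465/2.16 = 1.141 A.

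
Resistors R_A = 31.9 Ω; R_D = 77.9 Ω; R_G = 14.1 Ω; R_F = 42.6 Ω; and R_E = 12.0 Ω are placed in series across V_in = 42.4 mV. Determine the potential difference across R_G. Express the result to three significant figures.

V ≈ 3.35 mV

ΣR = 31.9 + 77.9 + 14.1 + 42.6 + 12.0 = 178.5 Ω.
By the voltage-divider rule, V = 42.4 × 14.10/178.5 = 3.349 mV.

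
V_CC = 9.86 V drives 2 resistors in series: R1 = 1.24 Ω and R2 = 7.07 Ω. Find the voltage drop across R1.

V ≈ 1.47 V

ΣR = 1.24 + 7.07 = 8.310 Ω.
Voltage divider: V = V_CC · (1.240 / 8.310) = 9.86 × 0.1492 = 1.471 V.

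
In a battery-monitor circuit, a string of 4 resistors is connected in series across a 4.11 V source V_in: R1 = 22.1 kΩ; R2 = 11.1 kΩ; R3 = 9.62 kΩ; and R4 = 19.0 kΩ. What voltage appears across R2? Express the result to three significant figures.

ΣR = 22.1 + 11.1 + 9.62 + 19.0 = 61.82 kΩ.
By the voltage-divider rule, V = 4.11 × 11.10/61.82 = 0.7380 V.

V ≈ 0.738 V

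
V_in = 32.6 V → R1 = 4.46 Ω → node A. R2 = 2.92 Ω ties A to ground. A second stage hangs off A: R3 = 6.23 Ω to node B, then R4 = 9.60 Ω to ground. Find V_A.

The second stage (R3 + R4 = 15.83 Ω) loads node A in parallel with R2.
Effective lower resistance at A: R2 ‖ 15.83 = 2.465 Ω.
First divider: V_A = V_in · 2.465/(4.46 + 2.465) = 11.60 V.

V_A ≈ 11.6 V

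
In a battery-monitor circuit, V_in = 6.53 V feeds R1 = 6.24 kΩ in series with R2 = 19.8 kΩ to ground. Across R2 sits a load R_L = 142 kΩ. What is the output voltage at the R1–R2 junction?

First combine the lower leg with the load: R2 ‖ R_L = 17.38 kΩ.
Then V_out = V_in · R2'/(R1 + R2') = 6.53 × 17.38/23.62 = 4.805 V.

V_out ≈ 4.80 V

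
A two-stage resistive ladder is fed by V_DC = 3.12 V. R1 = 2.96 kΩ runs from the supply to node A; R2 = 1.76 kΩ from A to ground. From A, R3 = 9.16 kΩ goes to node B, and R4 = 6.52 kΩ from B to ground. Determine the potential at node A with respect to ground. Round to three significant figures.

The second stage (R3 + R4 = 15.68 kΩ) loads node A in parallel with R2.
R2 ‖ (R3+R4) = 1.582 kΩ.
So V_A = 3.12 × 0.3484 = 1.087 V.

V_A ≈ 1.09 V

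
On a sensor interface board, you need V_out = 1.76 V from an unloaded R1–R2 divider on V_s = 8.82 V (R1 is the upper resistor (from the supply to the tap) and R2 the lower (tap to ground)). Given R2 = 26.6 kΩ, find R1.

R1 ≈ 107 kΩ

V_out/V_s = R2/(R1+R2) = 0.1995.
So R1 = R2 · (V_s/V_out − 1) = 26.6 × (8.82/1.76 − 1) = 26.6 × 4.011 = 106.7 kΩ.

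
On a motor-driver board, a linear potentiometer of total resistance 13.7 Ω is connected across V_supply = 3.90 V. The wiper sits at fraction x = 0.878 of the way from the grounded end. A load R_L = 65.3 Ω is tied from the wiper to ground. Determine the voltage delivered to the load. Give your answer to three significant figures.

V_out ≈ 3.35 V

The pot divides into 1.671 Ω above the wiper and 12.03 Ω below.
R_L loads the lower segment: effective lower R = 10.16 Ω.
V_out = 3.90 × 10.16/(1.671 + 10.16) = 3.349 V.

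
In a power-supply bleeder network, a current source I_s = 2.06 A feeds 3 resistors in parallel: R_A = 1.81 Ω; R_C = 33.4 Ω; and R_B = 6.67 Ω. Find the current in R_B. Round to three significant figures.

I ≈ 0.422 A

Conductances: ΣG = 1/1.81 + 1/33.4 + 1/6.67 = 0.7324 (1/Ω).
Current divider: I(R_B) = I_s · G_k/ΣG = 2.06 × (0.1499/0.7324) = 2.06 × 0.2047 = 0.4217 A.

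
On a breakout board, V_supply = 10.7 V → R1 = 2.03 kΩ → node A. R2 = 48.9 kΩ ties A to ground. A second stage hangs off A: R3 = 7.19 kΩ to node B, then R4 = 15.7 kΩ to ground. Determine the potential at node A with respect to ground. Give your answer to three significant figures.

V_A ≈ 9.47 V

Looking into the second stage from A: R3 + R4 = 22.89 kΩ appears in parallel with R2.
Effective lower resistance at A: R2 ‖ 22.89 = 15.59 kΩ.
So V_A = 10.7 × 0.8848 = 9.467 V.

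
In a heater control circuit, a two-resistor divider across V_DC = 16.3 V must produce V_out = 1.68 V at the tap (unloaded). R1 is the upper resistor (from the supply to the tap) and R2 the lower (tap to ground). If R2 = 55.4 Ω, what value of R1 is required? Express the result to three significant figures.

The divider ratio is R2/(R1+R2) = 1.68/16.3 = 0.1031.
Rearranging, R1 = R2·(1−k)/k = 55.4 × 8.702 = 482.1 Ω.

R1 ≈ 482 Ω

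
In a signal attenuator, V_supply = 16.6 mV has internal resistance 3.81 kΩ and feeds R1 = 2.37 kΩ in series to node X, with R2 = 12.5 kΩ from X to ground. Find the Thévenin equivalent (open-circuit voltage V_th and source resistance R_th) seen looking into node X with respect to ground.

R1' = 3.81 + 2.37 = 6.180 kΩ (source resistance + R1).
Open-circuit (no load on X): V_th = V_supply · R2/(R1' + R2) = 16.6 × 12.5/(6.180 + 12.5) = 11.11 mV.
With V_supply suppressed (replaced by a short), R_th = R1' ‖ R2 = (6.180 × 12.5)/(6.180 + 12.5) = 4.135 kΩ.

V_th ≈ 11.1 mV, R_th ≈ 4.14 kΩ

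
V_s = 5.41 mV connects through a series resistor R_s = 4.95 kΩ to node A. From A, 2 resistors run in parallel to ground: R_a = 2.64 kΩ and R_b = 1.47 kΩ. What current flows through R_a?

I ≈ 0.328 µA

Combine the parallel branches: R_p = (1/2.64 + 1/1.47)⁻¹ = 0.9442 kΩ.
Node voltage V_A = V_s · R_p/(R_s + R_p) = 5.41 × 0.1602 = 0.8667 mV.
Branch current I = V_A/R_a = 0.8667/2.64 = 0.3283 µA.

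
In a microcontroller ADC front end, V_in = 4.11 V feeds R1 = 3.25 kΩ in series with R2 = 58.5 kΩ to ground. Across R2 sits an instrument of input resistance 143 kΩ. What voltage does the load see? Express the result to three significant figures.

V_out ≈ 3.81 V

R2 ‖ R_L = (58.5 × 143)/(58.5 + 143) = 41.52 kΩ.
Now apply the divider: V_out = 4.11 × 0.9274 = 3.812 V.
(Unloaded it would be 3.89 V; the load pulls it down.)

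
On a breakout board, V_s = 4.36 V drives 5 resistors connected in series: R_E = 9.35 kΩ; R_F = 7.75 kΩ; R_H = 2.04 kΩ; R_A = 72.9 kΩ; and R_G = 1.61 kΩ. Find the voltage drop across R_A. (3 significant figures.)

Series total: ΣR = 9.35 + 7.75 + 2.04 + 72.9 + 1.61 = 93.65 kΩ.
By the voltage-divider rule, V = 4.36 × 72.90/93.65 = 3.394 V.

V ≈ 3.39 V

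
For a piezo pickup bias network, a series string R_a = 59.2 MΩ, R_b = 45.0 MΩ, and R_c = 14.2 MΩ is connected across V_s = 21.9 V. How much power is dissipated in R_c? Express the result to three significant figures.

The common current is I = 21.9/118.4 = 0.1850 µA.
P = I²R = 0.03421 × 14.2 = 0.4858 µW.

P ≈ 0.486 µW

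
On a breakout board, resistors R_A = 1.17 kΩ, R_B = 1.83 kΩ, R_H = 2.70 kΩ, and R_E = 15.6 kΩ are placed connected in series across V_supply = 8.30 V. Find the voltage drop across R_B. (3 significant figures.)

Total series resistance ΣR = 1.17 + 1.83 + 2.70 + 15.6 = 21.30 kΩ.
By the voltage-divider rule, V = 8.30 × 1.830/21.30 = 0.7131 V.

V ≈ 0.713 V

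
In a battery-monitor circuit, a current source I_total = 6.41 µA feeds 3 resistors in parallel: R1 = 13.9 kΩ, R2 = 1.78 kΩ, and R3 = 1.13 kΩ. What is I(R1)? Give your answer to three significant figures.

I ≈ 0.304 µA

Total conductance ΣG = 1/13.9 + 1/1.78 + 1/1.13 = 1.519 (units of 1/kΩ).
R1 takes the fraction G_k/ΣG = 0.07194/1.519 = 0.04737, so I = 6.41 × 0.04737 = 0.3036 µA.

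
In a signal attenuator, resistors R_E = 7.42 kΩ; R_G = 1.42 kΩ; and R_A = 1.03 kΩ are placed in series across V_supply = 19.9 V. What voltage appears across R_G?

V ≈ 2.86 V

Series total: ΣR = 7.42 + 1.42 + 1.03 = 9.870 kΩ.
V = V_supply · R/ΣR = 19.9 × 0.1439 = 2.863 V.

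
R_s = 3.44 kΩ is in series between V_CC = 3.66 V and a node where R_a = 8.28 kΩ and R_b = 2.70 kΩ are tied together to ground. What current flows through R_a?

Parallel bank: R_p = 1/(1/8.28 + 1/2.70) = 2.036 kΩ.
V_A = 3.66 × 2.036/5.476 = 1.361 V.
Branch current I = V_A/R_a = 1.361/8.28 = 0.1644 mA.

I ≈ 0.164 mA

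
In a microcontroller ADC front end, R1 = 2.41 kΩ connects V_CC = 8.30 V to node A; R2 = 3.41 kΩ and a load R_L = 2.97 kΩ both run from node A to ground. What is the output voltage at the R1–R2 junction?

First combine the lower leg with the load: R2 ‖ R_L = 1.587 kΩ.
Now apply the divider: V_out = 8.30 × 0.3971 = 3.296 V.

V_out ≈ 3.30 V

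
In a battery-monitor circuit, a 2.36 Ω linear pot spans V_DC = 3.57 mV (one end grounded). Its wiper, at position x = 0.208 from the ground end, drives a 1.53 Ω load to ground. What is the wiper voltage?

V_out ≈ 0.592 mV

The pot divides into 1.869 Ω above the wiper and 0.4909 Ω below.
(x·R_p) ‖ R_L = 0.3716 Ω.
Then V_out = V_DC · 0.3716/(1.869 + 0.3716) = 0.5921 mV.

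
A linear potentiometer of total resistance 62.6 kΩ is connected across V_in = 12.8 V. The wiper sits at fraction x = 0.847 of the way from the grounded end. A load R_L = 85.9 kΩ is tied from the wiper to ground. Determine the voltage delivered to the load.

V_out ≈ 9.91 V

The pot divides into 9.578 kΩ above the wiper and 53.02 kΩ below.
Lower segment in parallel with the load: 53.02 ‖ 85.9 = 32.79 kΩ.
V_out = 12.8 × 32.79/(9.578 + 32.79) = 9.906 V.
(Unloaded: V_out = x·V_in = 10.8 V.)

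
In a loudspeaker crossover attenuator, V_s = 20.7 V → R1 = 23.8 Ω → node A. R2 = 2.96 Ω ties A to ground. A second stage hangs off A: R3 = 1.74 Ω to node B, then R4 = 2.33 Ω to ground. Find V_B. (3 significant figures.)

V_B ≈ 0.796 V

The second stage (R3 + R4 = 4.070 Ω) loads node A in parallel with R2.
Effective lower resistance at A: R2 ‖ 4.070 = 1.714 Ω.
V_A = 20.7 × 1.714/(23.8 + 1.714) = 1.390 V.
Then the unloaded second divider: V_B = V_A × R4/(R3+R4) = 1.390 × 0.5725 = 0.7960 V.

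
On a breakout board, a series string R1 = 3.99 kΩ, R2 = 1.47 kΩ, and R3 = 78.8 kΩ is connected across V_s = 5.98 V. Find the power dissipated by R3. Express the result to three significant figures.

Series current I = V_s/ΣR = 5.98/84.26 = 0.07097 mA.
V(R3) = I·R = 5.592 V; P = V·I = 5.592 × 0.07097 = 0.3969 mW.

P ≈ 0.397 mW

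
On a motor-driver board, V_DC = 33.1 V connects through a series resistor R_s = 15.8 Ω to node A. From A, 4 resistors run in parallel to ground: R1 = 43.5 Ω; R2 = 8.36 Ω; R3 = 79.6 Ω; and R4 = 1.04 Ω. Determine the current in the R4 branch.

Combine the parallel branches: R_p = (1/43.5 + 1/8.36 + 1/79.6 + 1/1.04)⁻¹ = 0.8955 Ω.
V_A = 33.1 × 0.8955/16.70 = 1.775 V.
Branch current I = V_A/R4 = 1.775/1.04 = 1.707 A.

I ≈ 1.71 A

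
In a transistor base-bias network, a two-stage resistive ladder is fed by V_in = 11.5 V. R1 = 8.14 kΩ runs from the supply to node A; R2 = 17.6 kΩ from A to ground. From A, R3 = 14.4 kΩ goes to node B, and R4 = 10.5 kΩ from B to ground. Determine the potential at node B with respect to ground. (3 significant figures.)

The second stage (R3 + R4 = 24.90 kΩ) loads node A in parallel with R2.
Effective lower resistance at A: R2 ‖ 24.90 = 10.31 kΩ.
First divider: V_A = V_in · 10.31/(8.14 + 10.31) = 6.427 V.
Stage 2 is unloaded, so V_B = V_A · R4/(R3+R4) = 6.427 × 10.5/24.90 = 2.710 V.

V_B ≈ 2.71 V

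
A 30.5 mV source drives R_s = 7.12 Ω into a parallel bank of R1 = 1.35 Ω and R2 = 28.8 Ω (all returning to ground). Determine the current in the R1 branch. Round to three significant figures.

Combine the parallel branches: R_p = (1/1.35 + 1/28.8)⁻¹ = 1.290 Ω.
Node voltage V_A = V_CC · R_p/(R_s + R_p) = 30.5 × 0.1533 = 4.677 mV.
I(R1) = V_A / R1 = 4.677/1.35 = 3.464 mA.

I ≈ 3.46 mA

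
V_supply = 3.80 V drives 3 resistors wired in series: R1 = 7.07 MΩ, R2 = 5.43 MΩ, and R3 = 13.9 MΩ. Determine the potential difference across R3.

V ≈ 2.00 V

Total series resistance ΣR = 7.07 + 5.43 + 13.9 = 26.40 MΩ.
Voltage divider: V = V_supply · (13.90 / 26.40) = 3.80 × 0.5265 = 2.001 V.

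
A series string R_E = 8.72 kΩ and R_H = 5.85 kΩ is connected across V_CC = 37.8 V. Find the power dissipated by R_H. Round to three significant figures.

P ≈ 39.4 mW

ΣR = 14.57 kΩ → I = 37.8/14.57 = 2.594 mA.
V(R_H) = I·R = 15.18 V; P = V·I = 15.18 × 2.594 = 39.37 mW.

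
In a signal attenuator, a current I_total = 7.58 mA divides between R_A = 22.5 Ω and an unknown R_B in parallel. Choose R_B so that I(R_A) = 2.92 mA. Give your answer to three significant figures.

In a two-way split, I_A/I_total = R_B/(R_A + R_B).
With f = 0.3852, R_B = R_A · f/(1−f) = 22.5 × 0.6266 = 14.10 Ω.

R_B ≈ 14.1 Ω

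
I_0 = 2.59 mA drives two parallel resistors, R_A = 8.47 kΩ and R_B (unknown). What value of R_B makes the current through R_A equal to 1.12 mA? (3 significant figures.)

Two-branch current divider: I_A = I_0 · R_B/(R_A + R_B).
1.12/2.59 = R_B/(R_A + R_B) → R_B = R_A · (0.4324)/(1 − 0.4324) = 8.47 × 0.7619 = 6.453 kΩ.

R_B ≈ 6.45 kΩ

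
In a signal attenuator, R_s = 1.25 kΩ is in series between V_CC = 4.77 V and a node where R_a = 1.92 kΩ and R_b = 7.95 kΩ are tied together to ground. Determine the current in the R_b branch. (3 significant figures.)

I ≈ 0.332 mA

Parallel bank: R_p = 1/(1/1.92 + 1/7.95) = 1.547 kΩ.
Node voltage V_A = V_CC · R_p/(R_s + R_p) = 4.77 × 0.5530 = 2.638 V.
Branch current I = V_A/R_b = 2.638/7.95 = 0.3318 mA.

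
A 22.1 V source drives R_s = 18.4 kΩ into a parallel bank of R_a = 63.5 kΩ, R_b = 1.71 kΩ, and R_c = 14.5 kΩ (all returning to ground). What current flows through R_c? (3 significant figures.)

I ≈ 0.114 mA

Parallel bank: R_p = 1/(1/63.5 + 1/1.71 + 1/14.5) = 1.494 kΩ.
V_A = 22.1 × 1.494/19.89 = 1.659 V.
Branch current I = V_A/R_c = 1.659/14.5 = 0.1144 mA.
(Equivalently: I_total = 1.111 mA, then current-divider fraction G_k/ΣG = 0.1030.)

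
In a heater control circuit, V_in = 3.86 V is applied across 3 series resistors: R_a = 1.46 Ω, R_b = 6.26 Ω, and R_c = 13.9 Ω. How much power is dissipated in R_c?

The common current is I = 3.86/21.62 = 0.1785 A.
P = I²R = 0.03188 × 13.9 = 0.4431 W.

P ≈ 0.443 W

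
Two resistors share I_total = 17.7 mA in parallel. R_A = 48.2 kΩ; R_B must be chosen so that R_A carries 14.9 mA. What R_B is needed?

R_B ≈ 256 kΩ

The fraction through R_A equals R_B/(R_A+R_B).
14.9/17.7 = R_B/(R_A + R_B) → R_B = R_A · (0.8418)/(1 − 0.8418) = 48.2 × 5.321 = 256.5 kΩ.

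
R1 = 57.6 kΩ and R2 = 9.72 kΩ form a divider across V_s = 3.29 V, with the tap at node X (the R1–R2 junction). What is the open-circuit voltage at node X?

V_th ≈ 0.475 V

Open-circuit (no load on X): V_th = V_s · R2/(R1 + R2) = 3.29 × 9.72/(57.60 + 9.72) = 0.4750 V.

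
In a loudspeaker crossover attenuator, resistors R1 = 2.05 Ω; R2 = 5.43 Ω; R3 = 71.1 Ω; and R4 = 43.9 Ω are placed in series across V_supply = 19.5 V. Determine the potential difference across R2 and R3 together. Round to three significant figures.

Series total: ΣR = 2.05 + 5.43 + 71.1 + 43.9 = 122.5 Ω.
R_{R2..R3} = 5.43 + 71.1 = 76.53 Ω.
V = V_supply · R/ΣR = 19.5 × 0.6248 = 12.18 V.

V ≈ 12.2 V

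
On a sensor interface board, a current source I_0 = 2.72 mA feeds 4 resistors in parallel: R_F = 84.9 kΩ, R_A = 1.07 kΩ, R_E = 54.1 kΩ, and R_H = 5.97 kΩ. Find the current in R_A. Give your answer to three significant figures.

Conductances: ΣG = 1/84.9 + 1/1.07 + 1/54.1 + 1/5.97 = 1.132 (1/kΩ).
By the current-divider rule, I = I_0 · G_k/ΣG = 2.72 × 0.8253 = 2.245 mA.

I ≈ 2.24 mA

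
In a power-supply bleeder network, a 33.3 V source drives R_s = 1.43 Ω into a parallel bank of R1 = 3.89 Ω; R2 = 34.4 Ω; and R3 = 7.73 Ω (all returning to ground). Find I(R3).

Equivalent of the parallel group: R_p = 2.407 Ω.
V_A by voltage divider: V_A = 33.3 × 2.407/(1.43 + 2.407) = 20.89 V.
Branch current I = V_A/R3 = 20.89/7.73 = 2.702 A.
(Equivalently: I_total = 8.679 A, then current-divider fraction G_k/ΣG = 0.3113.)

I ≈ 2.70 A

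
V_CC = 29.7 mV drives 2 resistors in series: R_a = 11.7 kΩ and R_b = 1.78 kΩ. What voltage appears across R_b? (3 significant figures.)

V ≈ 3.92 mV

Series total: ΣR = 11.7 + 1.78 = 13.48 kΩ.
By the voltage-divider rule, V = 29.7 × 1.780/13.48 = 3.922 mV.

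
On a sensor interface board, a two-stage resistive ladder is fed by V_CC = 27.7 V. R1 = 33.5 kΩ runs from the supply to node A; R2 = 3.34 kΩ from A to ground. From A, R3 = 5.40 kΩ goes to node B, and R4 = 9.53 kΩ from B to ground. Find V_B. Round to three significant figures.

The second stage (R3 + R4 = 14.93 kΩ) loads node A in parallel with R2.
Effective lower resistance at A: R2 ‖ 14.93 = 2.729 kΩ.
First divider: V_A = V_CC · 2.729/(33.5 + 2.729) = 2.087 V.
Stage 2 is unloaded, so V_B = V_A · R4/(R3+R4) = 2.087 × 9.53/14.93 = 1.332 V.

V_B ≈ 1.33 V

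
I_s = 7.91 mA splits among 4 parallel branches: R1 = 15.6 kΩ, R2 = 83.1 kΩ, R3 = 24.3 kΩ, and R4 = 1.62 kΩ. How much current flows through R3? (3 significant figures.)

Total conductance ΣG = 1/15.6 + 1/83.1 + 1/24.3 + 1/1.62 = 0.7346 (units of 1/kΩ).
R3 takes the fraction G_k/ΣG = 0.04115/0.7346 = 0.05602, so I = 7.91 × 0.05602 = 0.4431 mA.

I ≈ 0.443 mA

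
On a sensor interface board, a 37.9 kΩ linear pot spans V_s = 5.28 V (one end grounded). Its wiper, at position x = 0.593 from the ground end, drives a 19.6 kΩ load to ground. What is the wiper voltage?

V_out ≈ 2.13 V

Lower segment x·R_p = 22.47 kΩ; upper segment (1−x)·R_p = 15.43 kΩ.
R_L loads the lower segment: effective lower R = 10.47 kΩ.
Then V_out = V_s · 10.47/(15.43 + 10.47) = 2.135 V.
(Unloaded: V_out = x·V_s = 3.13 V.)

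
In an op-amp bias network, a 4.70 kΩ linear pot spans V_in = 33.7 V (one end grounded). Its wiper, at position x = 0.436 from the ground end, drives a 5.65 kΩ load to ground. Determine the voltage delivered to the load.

V_out ≈ 12.2 V

The pot divides into 2.651 kΩ above the wiper and 2.049 kΩ below.
R_L loads the lower segment: effective lower R = 1.504 kΩ.
Then V_out = V_in · 1.504/(2.651 + 1.504) = 12.20 V.
(Unloaded: V_out = x·V_in = 14.7 V.)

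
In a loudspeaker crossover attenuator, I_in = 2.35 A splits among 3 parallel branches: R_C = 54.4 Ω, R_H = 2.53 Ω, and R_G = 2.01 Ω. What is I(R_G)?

I ≈ 1.28 A

Conductances: ΣG = 1/54.4 + 1/2.53 + 1/2.01 = 0.9112 (1/Ω).
Current divider: I(R_G) = I_in · G_k/ΣG = 2.35 × (0.4975/0.9112) = 2.35 × 0.5460 = 1.283 A.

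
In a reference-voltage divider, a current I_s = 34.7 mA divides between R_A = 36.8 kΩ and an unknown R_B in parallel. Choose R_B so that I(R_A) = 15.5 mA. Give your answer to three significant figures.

Two-branch current divider: I_A = I_s · R_B/(R_A + R_B).
15.5/34.7 = R_B/(R_A + R_B) → R_B = R_A · (0.4467)/(1 − 0.4467) = 36.8 × 0.8073 = 29.71 kΩ.

R_B ≈ 29.7 kΩ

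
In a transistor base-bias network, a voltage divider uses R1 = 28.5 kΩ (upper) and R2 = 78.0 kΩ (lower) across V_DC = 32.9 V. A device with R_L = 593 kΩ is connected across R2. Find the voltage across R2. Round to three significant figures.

V_out ≈ 23.3 V

The load sits in parallel with R2, giving an effective lower resistance R2' = R2·R_L/(R2+R_L) = 68.93 kΩ.
Voltage divider with the loaded lower leg: V_out = 32.9 × 68.93/(28.5 + 68.93) = 32.9 × 0.7075 = 23.28 V.
(Unloaded it would be 24.1 V; the load pulls it down.)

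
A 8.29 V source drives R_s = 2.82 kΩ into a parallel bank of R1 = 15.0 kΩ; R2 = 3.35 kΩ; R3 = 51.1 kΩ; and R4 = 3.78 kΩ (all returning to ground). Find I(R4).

I ≈ 0.775 mA

Equivalent of the parallel group: R_p = 1.540 kΩ.
V_A = 8.29 × 1.540/4.360 = 2.928 V.
Branch current I = V_A/R4 = 2.928/3.78 = 0.7747 mA.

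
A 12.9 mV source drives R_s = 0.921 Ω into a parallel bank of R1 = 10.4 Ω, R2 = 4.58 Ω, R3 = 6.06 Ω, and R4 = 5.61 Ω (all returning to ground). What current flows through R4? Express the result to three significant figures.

I ≈ 1.43 mA

Combine the parallel branches: R_p = (1/10.4 + 1/4.58 + 1/6.06 + 1/5.61)⁻¹ = 1.520 Ω.
V_A by voltage divider: V_A = 12.9 × 1.520/(0.921 + 1.520) = 8.033 mV.
I(R4) = V_A / R4 = 8.033/5.61 = 1.432 mA.
(Check via current divider: I_total = 5.284 mA; share G_k/ΣG = 0.2710 → same result.)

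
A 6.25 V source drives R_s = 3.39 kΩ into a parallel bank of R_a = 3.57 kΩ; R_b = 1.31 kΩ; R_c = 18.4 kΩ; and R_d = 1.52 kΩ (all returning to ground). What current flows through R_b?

I ≈ 0.686 mA

Equivalent of the parallel group: R_p = 0.5696 kΩ.
V_A by voltage divider: V_A = 6.25 × 0.5696/(3.39 + 0.5696) = 0.8990 V.
Branch current I = V_A/R_b = 0.8990/1.31 = 0.6863 mA.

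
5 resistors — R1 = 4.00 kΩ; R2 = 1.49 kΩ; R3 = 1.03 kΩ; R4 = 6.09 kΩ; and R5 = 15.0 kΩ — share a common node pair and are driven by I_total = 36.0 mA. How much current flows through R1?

Total conductance ΣG = 1/4.00 + 1/1.49 + 1/1.03 + 1/6.09 + 1/15.0 = 2.123 (units of 1/kΩ).
By the current-divider rule, I = I_total · G_k/ΣG = 36.0 × 0.1178 = 4.240 mA.

I ≈ 4.24 mA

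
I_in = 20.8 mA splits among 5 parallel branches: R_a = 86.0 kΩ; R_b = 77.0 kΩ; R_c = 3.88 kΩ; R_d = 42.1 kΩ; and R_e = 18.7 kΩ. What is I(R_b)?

I ≈ 0.751 mA

Total conductance ΣG = 1/86.0 + 1/77.0 + 1/3.88 + 1/42.1 + 1/18.7 = 0.3596 (units of 1/kΩ).
By the current-divider rule, I = I_in · G_k/ΣG = 20.8 × 0.03612 = 0.7512 mA.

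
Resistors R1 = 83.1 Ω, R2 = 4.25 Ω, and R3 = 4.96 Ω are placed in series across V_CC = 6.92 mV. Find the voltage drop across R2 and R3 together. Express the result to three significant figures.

V ≈ 0.690 mV

Total series resistance ΣR = 83.1 + 4.25 + 4.96 = 92.31 Ω.
R_{R2..R3} = 4.25 + 4.96 = 9.210 Ω.
Voltage divider: V = V_CC · (9.210 / 92.31) = 6.92 × 0.09977 = 0.6904 mV.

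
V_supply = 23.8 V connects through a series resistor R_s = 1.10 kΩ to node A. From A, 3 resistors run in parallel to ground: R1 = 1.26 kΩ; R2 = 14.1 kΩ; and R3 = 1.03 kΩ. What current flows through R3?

I ≈ 7.65 mA

Combine the parallel branches: R_p = (1/1.26 + 1/14.1 + 1/1.03)⁻¹ = 0.5448 kΩ.
V_A by voltage divider: V_A = 23.8 × 0.5448/(1.10 + 0.5448) = 7.883 V.
Branch current I = V_A/R3 = 7.883/1.03 = 7.654 mA.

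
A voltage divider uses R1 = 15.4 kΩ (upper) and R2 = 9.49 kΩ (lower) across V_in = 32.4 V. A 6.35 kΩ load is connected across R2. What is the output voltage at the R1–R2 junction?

First combine the lower leg with the load: R2 ‖ R_L = 3.804 kΩ.
Now apply the divider: V_out = 32.4 × 0.1981 = 6.418 V.
(Unloaded it would be 12.4 V; the load pulls it down.)

V_out ≈ 6.42 V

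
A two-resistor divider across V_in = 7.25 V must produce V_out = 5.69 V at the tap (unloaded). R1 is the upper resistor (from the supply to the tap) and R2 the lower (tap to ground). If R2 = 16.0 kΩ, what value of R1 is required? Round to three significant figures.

R1 ≈ 4.39 kΩ

The divider ratio is R2/(R1+R2) = 5.69/7.25 = 0.7848.
Rearranging, R1 = R2·(1−k)/k = 16.0 × 0.2742 = 4.387 kΩ.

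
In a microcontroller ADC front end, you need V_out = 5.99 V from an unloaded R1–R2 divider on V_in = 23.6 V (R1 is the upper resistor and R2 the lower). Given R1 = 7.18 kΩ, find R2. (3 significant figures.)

The divider ratio is R2/(R1+R2) = 5.99/23.6 = 0.2538.
So R2 = R1 · V_out/(V_in − V_out) = 7.18 × 5.99/(23.6 − 5.99) = 7.18 × 0.3401 = 2.442 kΩ.

R2 ≈ 2.44 kΩ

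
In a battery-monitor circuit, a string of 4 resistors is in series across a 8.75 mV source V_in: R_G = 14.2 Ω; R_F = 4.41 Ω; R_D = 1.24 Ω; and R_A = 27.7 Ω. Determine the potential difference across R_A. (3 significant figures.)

ΣR = 14.2 + 4.41 + 1.24 + 27.7 = 47.55 Ω.
V = V_in · R/ΣR = 8.75 × 0.5825 = 5.097 mV.

V ≈ 5.10 mV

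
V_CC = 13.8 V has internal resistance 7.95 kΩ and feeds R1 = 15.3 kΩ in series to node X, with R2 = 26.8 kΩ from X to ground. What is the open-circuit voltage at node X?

R1' = 7.95 + 15.3 = 23.25 kΩ (source resistance + R1).
V_th is the unloaded tap voltage: V_CC · R2/(R1'+R2) = 13.8 × 0.5355 = 7.389 V.

V_th ≈ 7.39 V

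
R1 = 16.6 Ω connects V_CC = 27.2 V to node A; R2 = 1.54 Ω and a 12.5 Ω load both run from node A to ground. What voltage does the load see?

R2 ‖ R_L = (1.54 × 12.5)/(1.54 + 12.5) = 1.371 Ω.
Voltage divider with the loaded lower leg: V_out = 27.2 × 1.371/(16.6 + 1.371) = 27.2 × 0.07629 = 2.075 V.
(Unloaded it would be 2.31 V; the load pulls it down.)

V_out ≈ 2.08 V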